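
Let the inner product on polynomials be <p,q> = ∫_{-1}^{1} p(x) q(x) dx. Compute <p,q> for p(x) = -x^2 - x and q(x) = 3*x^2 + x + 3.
<p,q> = -58/15

Expand the product: p(x)·q(x) = -3*x^4 - 4*x^3 - 4*x^2 - 3*x.
∫_{-1}^{1} of each monomial x^k gives [2/(k+1) if k even, 0 if k odd]. Integrating term-by-term (or equivalently evaluating the antiderivative F(x) = -3*x^5/5 - x^4 - 4*x^3/3 - 3*x^2/2 at the endpoints):
  F(1) − F(−1) = -133/30 − (-17/30) = -58/15.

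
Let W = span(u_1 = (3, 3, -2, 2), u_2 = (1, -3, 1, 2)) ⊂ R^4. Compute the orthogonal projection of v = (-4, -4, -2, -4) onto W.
proj_W(v) = (-724/187, -36/17, 346/187, -592/187)

Set up U = [u_1 | ... | u_2] ∈ R^(4×2). The projector onto W = col(U) is P = U (U^T U)^(-1) U^T.
Compute U^T U =
  [26, -4]
  [-4, 15],
and U^T v = (-28, -2).
Solve U^T U · c = U^T v for the coefficients: c = (-214/187, -82/187). The projection is proj_W(v) = U c.
Check: (v - proj_W(v)) · u_1 = 0  (should be 0).
Check: (v - proj_W(v)) · u_2 = 0  (should be 0).
Result: proj_W(v) = (-724/187, -36/17, 346/187, -592/187).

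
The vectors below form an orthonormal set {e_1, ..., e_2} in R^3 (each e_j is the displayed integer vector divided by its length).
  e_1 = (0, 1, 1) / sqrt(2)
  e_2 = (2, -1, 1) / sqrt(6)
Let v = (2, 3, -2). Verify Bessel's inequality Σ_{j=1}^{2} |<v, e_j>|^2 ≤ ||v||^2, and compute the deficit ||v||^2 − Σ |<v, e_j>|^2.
Σ |<v, e_j>|^2 = 2/3; ||v||^2 = 17; deficit = 49/3

Write each e_j = u_j / sqrt(<u_j, u_j>) where u_j is the displayed integer vector. Then <v, e_j> = <v, u_j> / sqrt(<u_j, u_j>), so |<v, e_j>|^2 = <v, u_j>^2 / <u_j, u_j>.
Coefficients: <v, e_1> = 1/sqrt(2), <v, e_2> = -1/sqrt(6).
Square and sum: Σ |<v, e_j>|^2 = 2/3.
Compute ||v||^2 = v·v = 17.
Deficit = 17 − 2/3 = 49/3 ≥ 0, confirming Bessel's inequality. (The deficit equals ||v − Σ <v,e_j> e_j||^2, the squared distance from v to span{e_j}.)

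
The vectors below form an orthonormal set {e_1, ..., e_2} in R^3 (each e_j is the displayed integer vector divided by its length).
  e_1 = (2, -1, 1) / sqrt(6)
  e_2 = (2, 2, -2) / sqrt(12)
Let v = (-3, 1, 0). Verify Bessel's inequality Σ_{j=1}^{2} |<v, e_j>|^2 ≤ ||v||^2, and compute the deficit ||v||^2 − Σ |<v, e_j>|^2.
Σ |<v, e_j>|^2 = 19/2; ||v||^2 = 10; deficit = 1/2

Write each e_j = u_j / sqrt(<u_j, u_j>) where u_j is the displayed integer vector. Then <v, e_j> = <v, u_j> / sqrt(<u_j, u_j>), so |<v, e_j>|^2 = <v, u_j>^2 / <u_j, u_j>.
Coefficients: <v, e_1> = -7/sqrt(6), <v, e_2> = -4/sqrt(12).
Square and sum: Σ |<v, e_j>|^2 = 19/2.
Compute ||v||^2 = v·v = 10.
Deficit = 10 − 19/2 = 1/2 ≥ 0, confirming Bessel's inequality. (The deficit equals ||v − Σ <v,e_j> e_j||^2, the squared distance from v to span{e_j}.)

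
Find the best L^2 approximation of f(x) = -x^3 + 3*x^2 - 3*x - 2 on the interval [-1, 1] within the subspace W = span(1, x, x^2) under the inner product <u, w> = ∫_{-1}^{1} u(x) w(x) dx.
g(x) = 3*x^2 - 18*x/5 - 2

The best approximation g ∈ W is the orthogonal projection of f onto W. Writing g = a_0 + a_1 x + a_2 x^2, the coefficients solve the normal equations G · a = b where
  G_{ij} = <φ_i, φ_j> and b_i = <f, φ_i>, with φ_0 = 1, φ_1 = x, φ_2 = x^2.
G =
  [2, 0, 2/3]
  [0, 2/3, 0]
  [2/3, 0, 2/5],
b = (-2, -12/5, -2/15).
Solving gives a_0 = -2, a_1 = -18/5, a_2 = 3, so
  g(x) = 3*x^2 - 18*x/5 - 2.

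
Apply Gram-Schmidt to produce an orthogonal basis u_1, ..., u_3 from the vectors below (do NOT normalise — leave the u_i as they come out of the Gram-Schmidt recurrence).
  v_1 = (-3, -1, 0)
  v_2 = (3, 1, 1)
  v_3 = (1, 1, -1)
Orthogonal basis:
  u_1 = (-3, -1, 0)
  u_2 = (0, 0, 1)
  u_3 = (-1/5, 3/5, 0)

Apply the Gram-Schmidt recurrence
  u_1 = v_1
  u_i = v_i − Σ_{j<i} ((v_i · u_j) / (u_j · u_j)) · u_j.

Step by step this gives:
  u_1 = (-3, -1, 0)
  u_2 = (0, 0, 1)
  u_3 = (-1/5, 3/5, 0)

Orthogonality check:
  u_2 · u_1 = 0 (should be 0)
  u_3 · u_1 = 0 (should be 0)
  u_3 · u_2 = 0 (should be 0)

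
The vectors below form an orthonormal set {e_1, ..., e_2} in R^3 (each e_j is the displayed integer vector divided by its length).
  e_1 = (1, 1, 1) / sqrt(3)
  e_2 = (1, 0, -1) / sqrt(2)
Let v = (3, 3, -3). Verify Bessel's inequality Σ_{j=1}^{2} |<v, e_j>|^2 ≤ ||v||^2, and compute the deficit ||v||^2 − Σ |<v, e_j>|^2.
Σ |<v, e_j>|^2 = 21; ||v||^2 = 27; deficit = 6

Write each e_j = u_j / sqrt(<u_j, u_j>) where u_j is the displayed integer vector. Then <v, e_j> = <v, u_j> / sqrt(<u_j, u_j>), so |<v, e_j>|^2 = <v, u_j>^2 / <u_j, u_j>.
Coefficients: <v, e_1> = 3/sqrt(3), <v, e_2> = 6/sqrt(2).
Square and sum: Σ |<v, e_j>|^2 = 21.
Compute ||v||^2 = v·v = 27.
Deficit = 27 − 21 = 6 ≥ 0, confirming Bessel's inequality. (The deficit equals ||v − Σ <v,e_j> e_j||^2, the squared distance from v to span{e_j}.)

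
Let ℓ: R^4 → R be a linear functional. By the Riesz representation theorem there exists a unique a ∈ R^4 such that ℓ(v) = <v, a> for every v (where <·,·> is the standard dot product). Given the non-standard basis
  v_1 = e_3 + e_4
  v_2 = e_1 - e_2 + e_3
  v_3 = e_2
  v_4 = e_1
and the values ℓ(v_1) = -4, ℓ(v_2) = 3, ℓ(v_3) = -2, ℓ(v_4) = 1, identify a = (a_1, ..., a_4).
a = (1, -2, 0, -4)

Write a = (a_1, ..., a_4) in the standard basis. For each basis vector v_i, ℓ(v_i) = <v_i, a> is a linear equation in the a_j's. Collect the n equations into a matrix system V a = ℓ, where row i of V is v_i (expressed in the standard basis). Since V is invertible (lower-triangular with 1s on the diagonal, up to permutation), solve by back-substitution:
  V =
[[0, 0, 1, 1],
 [1, -1, 1, 0],
 [0, 1, 0, 0],
 [1, 0, 0, 0]]
  V a = (-4, 3, -2, 1)
Solving gives a = (1, -2, 0, -4).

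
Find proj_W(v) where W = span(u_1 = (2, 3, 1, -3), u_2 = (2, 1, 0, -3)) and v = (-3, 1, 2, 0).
proj_W(v) = (-1, 3/2, 1, 3/2)

Set up U = [u_1 | ... | u_2] ∈ R^(4×2). The projector onto W = col(U) is P = U (U^T U)^(-1) U^T.
Compute U^T U =
  [23, 16]
  [16, 14],
and U^T v = (-1, -5).
Solve U^T U · c = U^T v for the coefficients: c = (1, -3/2). The projection is proj_W(v) = U c.
Check: (v - proj_W(v)) · u_1 = 0  (should be 0).
Check: (v - proj_W(v)) · u_2 = 0  (should be 0).
Result: proj_W(v) = (-1, 3/2, 1, 3/2).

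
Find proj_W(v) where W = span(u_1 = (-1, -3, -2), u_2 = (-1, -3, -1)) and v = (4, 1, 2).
proj_W(v) = (7/10, 21/10, 2)

Set up U = [u_1 | ... | u_2] ∈ R^(3×2). The projector onto W = col(U) is P = U (U^T U)^(-1) U^T.
Compute U^T U =
  [14, 12]
  [12, 11],
and U^T v = (-11, -9).
Solve U^T U · c = U^T v for the coefficients: c = (-13/10, 3/5). The projection is proj_W(v) = U c.
Check: (v - proj_W(v)) · u_1 = 0  (should be 0).
Check: (v - proj_W(v)) · u_2 = 0  (should be 0).
Result: proj_W(v) = (7/10, 21/10, 2).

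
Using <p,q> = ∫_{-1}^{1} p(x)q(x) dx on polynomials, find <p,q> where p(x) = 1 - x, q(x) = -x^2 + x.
<p,q> = -4/3

Expand the product: p(x)·q(x) = x^3 - 2*x^2 + x.
∫_{-1}^{1} of each monomial x^k gives [2/(k+1) if k even, 0 if k odd]. Integrating term-by-term (or equivalently evaluating the antiderivative F(x) = x^4/4 - 2*x^3/3 + x^2/2 at the endpoints):
  F(1) − F(−1) = 1/12 − (17/12) = -4/3.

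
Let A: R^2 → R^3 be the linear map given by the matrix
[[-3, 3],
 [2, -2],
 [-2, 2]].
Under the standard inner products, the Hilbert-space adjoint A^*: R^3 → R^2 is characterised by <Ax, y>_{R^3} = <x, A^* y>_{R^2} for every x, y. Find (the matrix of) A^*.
A^* = A^T =
[[-3, 2, -2],
 [3, -2, 2]]

For real matrices with standard dot products, the defining identity <Ax, y> = <x, A^* y> gives (Ax)^T y = x^T (A^*) y, i.e. x^T A^T y = x^T (A^*) y. Since this holds for all x, y, we must have A^* = A^T. Therefore
A^* =
[[-3, 2, -2],
 [3, -2, 2]].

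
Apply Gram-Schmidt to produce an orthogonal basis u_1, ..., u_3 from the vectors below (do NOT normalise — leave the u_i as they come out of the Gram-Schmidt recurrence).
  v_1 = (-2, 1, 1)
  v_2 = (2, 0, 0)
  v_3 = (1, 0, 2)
Orthogonal basis:
  u_1 = (-2, 1, 1)
  u_2 = (2/3, 2/3, 2/3)
  u_3 = (0, -1, 1)

Apply the Gram-Schmidt recurrence
  u_1 = v_1
  u_i = v_i − Σ_{j<i} ((v_i · u_j) / (u_j · u_j)) · u_j.

Step by step this gives:
  u_1 = (-2, 1, 1)
  u_2 = (2/3, 2/3, 2/3)
  u_3 = (0, -1, 1)

Orthogonality check:
  u_2 · u_1 = 0 (should be 0)
  u_3 · u_1 = 0 (should be 0)
  u_3 · u_2 = 0 (should be 0)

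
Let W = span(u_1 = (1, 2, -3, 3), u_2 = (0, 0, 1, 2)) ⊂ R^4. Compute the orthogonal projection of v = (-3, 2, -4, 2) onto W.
proj_W(v) = (95/106, 95/53, -171/53, 171/106)

Set up U = [u_1 | ... | u_2] ∈ R^(4×2). The projector onto W = col(U) is P = U (U^T U)^(-1) U^T.
Compute U^T U =
  [23, 3]
  [3, 5],
and U^T v = (19, 0).
Solve U^T U · c = U^T v for the coefficients: c = (95/106, -57/106). The projection is proj_W(v) = U c.
Check: (v - proj_W(v)) · u_1 = 0  (should be 0).
Check: (v - proj_W(v)) · u_2 = 0  (should be 0).
Result: proj_W(v) = (95/106, 95/53, -171/53, 171/106).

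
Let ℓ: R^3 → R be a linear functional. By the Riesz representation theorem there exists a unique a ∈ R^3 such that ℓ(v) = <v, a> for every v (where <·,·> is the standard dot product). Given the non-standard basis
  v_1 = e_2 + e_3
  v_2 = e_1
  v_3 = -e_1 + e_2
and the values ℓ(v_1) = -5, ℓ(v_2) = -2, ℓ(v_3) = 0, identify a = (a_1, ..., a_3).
a = (-2, -2, -3)

Write a = (a_1, ..., a_3) in the standard basis. For each basis vector v_i, ℓ(v_i) = <v_i, a> is a linear equation in the a_j's. Collect the n equations into a matrix system V a = ℓ, where row i of V is v_i (expressed in the standard basis). Since V is invertible (lower-triangular with 1s on the diagonal, up to permutation), solve by back-substitution:
  V =
[[0, 1, 1],
 [1, 0, 0],
 [-1, 1, 0]]
  V a = (-5, -2, 0)
Solving gives a = (-2, -2, -3).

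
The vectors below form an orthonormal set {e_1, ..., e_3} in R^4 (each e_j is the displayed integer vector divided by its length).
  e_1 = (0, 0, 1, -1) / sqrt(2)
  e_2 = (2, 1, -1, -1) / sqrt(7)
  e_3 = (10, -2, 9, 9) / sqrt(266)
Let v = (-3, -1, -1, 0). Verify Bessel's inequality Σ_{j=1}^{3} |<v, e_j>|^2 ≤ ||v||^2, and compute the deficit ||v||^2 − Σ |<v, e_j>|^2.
Σ |<v, e_j>|^2 = 205/19; ||v||^2 = 11; deficit = 4/19

Write each e_j = u_j / sqrt(<u_j, u_j>) where u_j is the displayed integer vector. Then <v, e_j> = <v, u_j> / sqrt(<u_j, u_j>), so |<v, e_j>|^2 = <v, u_j>^2 / <u_j, u_j>.
Coefficients: <v, e_1> = -1/sqrt(2), <v, e_2> = -6/sqrt(7), <v, e_3> = -37/sqrt(266).
Square and sum: Σ |<v, e_j>|^2 = 205/19.
Compute ||v||^2 = v·v = 11.
Deficit = 11 − 205/19 = 4/19 ≥ 0, confirming Bessel's inequality. (The deficit equals ||v − Σ <v,e_j> e_j||^2, the squared distance from v to span{e_j}.)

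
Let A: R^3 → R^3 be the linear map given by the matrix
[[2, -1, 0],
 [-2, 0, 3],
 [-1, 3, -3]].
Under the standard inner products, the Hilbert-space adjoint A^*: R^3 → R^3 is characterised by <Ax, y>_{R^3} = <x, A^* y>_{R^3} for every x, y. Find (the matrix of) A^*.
A^* = A^T =
[[2, -2, -1],
 [-1, 0, 3],
 [0, 3, -3]]

For real matrices with standard dot products, the defining identity <Ax, y> = <x, A^* y> gives (Ax)^T y = x^T (A^*) y, i.e. x^T A^T y = x^T (A^*) y. Since this holds for all x, y, we must have A^* = A^T. Therefore
A^* =
[[2, -2, -1],
 [-1, 0, 3],
 [0, 3, -3]].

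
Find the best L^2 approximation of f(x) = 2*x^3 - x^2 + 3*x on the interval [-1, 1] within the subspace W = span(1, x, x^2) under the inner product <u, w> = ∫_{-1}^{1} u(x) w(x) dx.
g(x) = -x^2 + 21*x/5

The best approximation g ∈ W is the orthogonal projection of f onto W. Writing g = a_0 + a_1 x + a_2 x^2, the coefficients solve the normal equations G · a = b where
  G_{ij} = <φ_i, φ_j> and b_i = <f, φ_i>, with φ_0 = 1, φ_1 = x, φ_2 = x^2.
G =
  [2, 0, 2/3]
  [0, 2/3, 0]
  [2/3, 0, 2/5],
b = (-2/3, 14/5, -2/5).
Solving gives a_0 = 0, a_1 = 21/5, a_2 = -1, so
  g(x) = -x^2 + 21*x/5.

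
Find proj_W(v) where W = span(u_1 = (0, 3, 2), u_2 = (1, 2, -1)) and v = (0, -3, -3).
proj_W(v) = (21/62, -96/31, -177/62)

Set up U = [u_1 | ... | u_2] ∈ R^(3×2). The projector onto W = col(U) is P = U (U^T U)^(-1) U^T.
Compute U^T U =
  [13, 4]
  [4, 6],
and U^T v = (-15, -3).
Solve U^T U · c = U^T v for the coefficients: c = (-39/31, 21/62). The projection is proj_W(v) = U c.
Check: (v - proj_W(v)) · u_1 = 0  (should be 0).
Check: (v - proj_W(v)) · u_2 = 0  (should be 0).
Result: proj_W(v) = (21/62, -96/31, -177/62).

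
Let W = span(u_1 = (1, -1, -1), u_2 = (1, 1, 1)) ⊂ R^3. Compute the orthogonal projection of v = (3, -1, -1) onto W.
proj_W(v) = (3, -1, -1)

Set up U = [u_1 | ... | u_2] ∈ R^(3×2). The projector onto W = col(U) is P = U (U^T U)^(-1) U^T.
Compute U^T U =
  [3, -1]
  [-1, 3],
and U^T v = (5, 1).
Solve U^T U · c = U^T v for the coefficients: c = (2, 1). The projection is proj_W(v) = U c.
Check: (v - proj_W(v)) · u_1 = 0  (should be 0).
Check: (v - proj_W(v)) · u_2 = 0  (should be 0).
Result: proj_W(v) = (3, -1, -1).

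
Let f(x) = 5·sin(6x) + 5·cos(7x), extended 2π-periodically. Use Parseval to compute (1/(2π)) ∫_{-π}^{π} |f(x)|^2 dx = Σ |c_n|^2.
Σ |c_n|^2 = 25

Expand |f|^2 and use orthogonality of {sin(nx), cos(mx)} on [-π, π]:
  ∫_{-π}^{π} sin(nx)^2 dx = π, ∫ cos(mx)^2 dx = π, and cross terms integrate to 0.
So ∫_{-π}^{π} f(x)^2 dx = 5^2 · π + 5^2 · π = (25 + 25)π.
Divide by 2π: (25 + 25)/2 = 25.
By Parseval, this equals Σ |c_n|^2.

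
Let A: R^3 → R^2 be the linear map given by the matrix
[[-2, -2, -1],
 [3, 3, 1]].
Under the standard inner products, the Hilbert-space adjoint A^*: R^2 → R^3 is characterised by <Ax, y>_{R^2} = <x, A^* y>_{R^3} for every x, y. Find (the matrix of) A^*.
A^* = A^T =
[[-2, 3],
 [-2, 3],
 [-1, 1]]

For real matrices with standard dot products, the defining identity <Ax, y> = <x, A^* y> gives (Ax)^T y = x^T (A^*) y, i.e. x^T A^T y = x^T (A^*) y. Since this holds for all x, y, we must have A^* = A^T. Therefore
A^* =
[[-2, 3],
 [-2, 3],
 [-1, 1]].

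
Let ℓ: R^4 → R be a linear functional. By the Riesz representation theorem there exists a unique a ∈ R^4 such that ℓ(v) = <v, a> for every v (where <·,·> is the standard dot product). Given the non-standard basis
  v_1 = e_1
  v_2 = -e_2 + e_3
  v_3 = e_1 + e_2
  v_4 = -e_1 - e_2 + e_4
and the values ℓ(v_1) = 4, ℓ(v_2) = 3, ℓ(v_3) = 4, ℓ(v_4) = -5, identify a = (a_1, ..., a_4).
a = (4, 0, 3, -1)

Write a = (a_1, ..., a_4) in the standard basis. For each basis vector v_i, ℓ(v_i) = <v_i, a> is a linear equation in the a_j's. Collect the n equations into a matrix system V a = ℓ, where row i of V is v_i (expressed in the standard basis). Since V is invertible (lower-triangular with 1s on the diagonal, up to permutation), solve by back-substitution:
  V =
[[1, 0, 0, 0],
 [0, -1, 1, 0],
 [1, 1, 0, 0],
 [-1, -1, 0, 1]]
  V a = (4, 3, 4, -5)
Solving gives a = (4, 0, 3, -1).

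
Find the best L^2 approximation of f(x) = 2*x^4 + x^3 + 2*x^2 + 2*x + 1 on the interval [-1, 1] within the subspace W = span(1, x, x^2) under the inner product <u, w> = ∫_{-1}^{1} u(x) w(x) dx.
g(x) = 26*x^2/7 + 13*x/5 + 29/35

The best approximation g ∈ W is the orthogonal projection of f onto W. Writing g = a_0 + a_1 x + a_2 x^2, the coefficients solve the normal equations G · a = b where
  G_{ij} = <φ_i, φ_j> and b_i = <f, φ_i>, with φ_0 = 1, φ_1 = x, φ_2 = x^2.
G =
  [2, 0, 2/3]
  [0, 2/3, 0]
  [2/3, 0, 2/5],
b = (62/15, 26/15, 214/105).
Solving gives a_0 = 29/35, a_1 = 13/5, a_2 = 26/7, so
  g(x) = 26*x^2/7 + 13*x/5 + 29/35.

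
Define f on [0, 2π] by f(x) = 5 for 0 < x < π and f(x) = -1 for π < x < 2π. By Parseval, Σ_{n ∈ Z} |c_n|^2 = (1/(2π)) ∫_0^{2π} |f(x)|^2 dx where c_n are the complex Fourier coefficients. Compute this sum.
Σ |c_n|^2 = 13

Parseval equates the L^2 energy of f (normalised by 1/(2π)) with the ℓ^2 sum of its Fourier coefficients: (1/(2π)) ∫_0^{2π} |f|^2 = Σ |c_n|^2.
Compute the left side: (1/(2π)) [∫_0^π 5^2 dx + ∫_π^{2π} (-1)^2 dx] = (1/(2π)) · (25π + 1π) = (25 + 1)/2 = 13.
So Σ_{n ∈ Z} |c_n|^2 = 13.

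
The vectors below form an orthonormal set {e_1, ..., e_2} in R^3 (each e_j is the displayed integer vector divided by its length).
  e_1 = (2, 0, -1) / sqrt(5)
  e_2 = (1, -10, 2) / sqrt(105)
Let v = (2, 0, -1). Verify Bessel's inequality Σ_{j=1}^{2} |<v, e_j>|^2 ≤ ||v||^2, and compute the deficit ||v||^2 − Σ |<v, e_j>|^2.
Σ |<v, e_j>|^2 = 5; ||v||^2 = 5; deficit = 0

Write each e_j = u_j / sqrt(<u_j, u_j>) where u_j is the displayed integer vector. Then <v, e_j> = <v, u_j> / sqrt(<u_j, u_j>), so |<v, e_j>|^2 = <v, u_j>^2 / <u_j, u_j>.
Coefficients: <v, e_1> = 5/sqrt(5), <v, e_2> = 0/sqrt(105).
Square and sum: Σ |<v, e_j>|^2 = 5.
Compute ||v||^2 = v·v = 5.
Deficit = 5 − 5 = 0 ≥ 0, confirming Bessel's inequality. (The deficit equals ||v − Σ <v,e_j> e_j||^2, the squared distance from v to span{e_j}.)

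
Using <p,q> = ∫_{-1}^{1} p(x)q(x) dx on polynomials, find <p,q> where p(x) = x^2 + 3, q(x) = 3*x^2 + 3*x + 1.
<p,q> = 208/15

Expand the product: p(x)·q(x) = 3*x^4 + 3*x^3 + 10*x^2 + 9*x + 3.
∫_{-1}^{1} of each monomial x^k gives [2/(k+1) if k even, 0 if k odd]. Integrating term-by-term (or equivalently evaluating the antiderivative F(x) = 3*x^5/5 + 3*x^4/4 + 10*x^3/3 + 9*x^2/2 + 3*x at the endpoints):
  F(1) − F(−1) = 731/60 − (-101/60) = 208/15.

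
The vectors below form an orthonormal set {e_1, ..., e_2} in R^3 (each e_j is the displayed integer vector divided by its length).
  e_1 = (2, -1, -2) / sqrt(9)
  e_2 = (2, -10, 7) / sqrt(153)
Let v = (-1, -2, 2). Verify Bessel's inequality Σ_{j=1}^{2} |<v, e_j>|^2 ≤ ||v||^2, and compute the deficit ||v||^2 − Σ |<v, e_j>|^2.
Σ |<v, e_j>|^2 = 144/17; ||v||^2 = 9; deficit = 9/17

Write each e_j = u_j / sqrt(<u_j, u_j>) where u_j is the displayed integer vector. Then <v, e_j> = <v, u_j> / sqrt(<u_j, u_j>), so |<v, e_j>|^2 = <v, u_j>^2 / <u_j, u_j>.
Coefficients: <v, e_1> = -4/sqrt(9), <v, e_2> = 32/sqrt(153).
Square and sum: Σ |<v, e_j>|^2 = 144/17.
Compute ||v||^2 = v·v = 9.
Deficit = 9 − 144/17 = 9/17 ≥ 0, confirming Bessel's inequality. (The deficit equals ||v − Σ <v,e_j> e_j||^2, the squared distance from v to span{e_j}.)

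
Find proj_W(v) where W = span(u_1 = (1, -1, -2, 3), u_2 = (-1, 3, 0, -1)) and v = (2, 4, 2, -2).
proj_W(v) = (-36/29, 84/29, 24/29, -60/29)

Set up U = [u_1 | ... | u_2] ∈ R^(4×2). The projector onto W = col(U) is P = U (U^T U)^(-1) U^T.
Compute U^T U =
  [15, -7]
  [-7, 11],
and U^T v = (-12, 12).
Solve U^T U · c = U^T v for the coefficients: c = (-12/29, 24/29). The projection is proj_W(v) = U c.
Check: (v - proj_W(v)) · u_1 = 0  (should be 0).
Check: (v - proj_W(v)) · u_2 = 0  (should be 0).
Result: proj_W(v) = (-36/29, 84/29, 24/29, -60/29).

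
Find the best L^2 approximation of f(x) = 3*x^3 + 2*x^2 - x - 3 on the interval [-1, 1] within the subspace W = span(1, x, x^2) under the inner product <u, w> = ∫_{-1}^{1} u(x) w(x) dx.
g(x) = 2*x^2 + 4*x/5 - 3

The best approximation g ∈ W is the orthogonal projection of f onto W. Writing g = a_0 + a_1 x + a_2 x^2, the coefficients solve the normal equations G · a = b where
  G_{ij} = <φ_i, φ_j> and b_i = <f, φ_i>, with φ_0 = 1, φ_1 = x, φ_2 = x^2.
G =
  [2, 0, 2/3]
  [0, 2/3, 0]
  [2/3, 0, 2/5],
b = (-14/3, 8/15, -6/5).
Solving gives a_0 = -3, a_1 = 4/5, a_2 = 2, so
  g(x) = 2*x^2 + 4*x/5 - 3.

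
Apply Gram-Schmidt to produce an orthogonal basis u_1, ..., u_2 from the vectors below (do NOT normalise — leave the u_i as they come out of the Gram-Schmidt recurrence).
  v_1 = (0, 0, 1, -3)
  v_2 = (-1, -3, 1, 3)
Orthogonal basis:
  u_1 = (0, 0, 1, -3)
  u_2 = (-1, -3, 9/5, 3/5)

Apply the Gram-Schmidt recurrence
  u_1 = v_1
  u_i = v_i − Σ_{j<i} ((v_i · u_j) / (u_j · u_j)) · u_j.

Step by step this gives:
  u_1 = (0, 0, 1, -3)
  u_2 = (-1, -3, 9/5, 3/5)

Orthogonality check:
  u_2 · u_1 = 0 (should be 0)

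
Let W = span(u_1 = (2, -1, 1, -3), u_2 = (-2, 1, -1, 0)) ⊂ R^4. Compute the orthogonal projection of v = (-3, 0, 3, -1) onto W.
proj_W(v) = (-1, 1/2, -1/2, -1)

Set up U = [u_1 | ... | u_2] ∈ R^(4×2). The projector onto W = col(U) is P = U (U^T U)^(-1) U^T.
Compute U^T U =
  [15, -6]
  [-6, 6],
and U^T v = (0, 3).
Solve U^T U · c = U^T v for the coefficients: c = (1/3, 5/6). The projection is proj_W(v) = U c.
Check: (v - proj_W(v)) · u_1 = 0  (should be 0).
Check: (v - proj_W(v)) · u_2 = 0  (should be 0).
Result: proj_W(v) = (-1, 1/2, -1/2, -1).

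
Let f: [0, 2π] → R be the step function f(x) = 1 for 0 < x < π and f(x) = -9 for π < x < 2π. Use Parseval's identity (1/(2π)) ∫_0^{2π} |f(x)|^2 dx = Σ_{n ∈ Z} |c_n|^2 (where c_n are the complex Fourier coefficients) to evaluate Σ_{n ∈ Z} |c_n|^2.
Σ |c_n|^2 = 41

Parseval equates the L^2 energy of f (normalised by 1/(2π)) with the ℓ^2 sum of its Fourier coefficients: (1/(2π)) ∫_0^{2π} |f|^2 = Σ |c_n|^2.
Compute the left side: (1/(2π)) [∫_0^π 1^2 dx + ∫_π^{2π} (-9)^2 dx] = (1/(2π)) · (1π + 81π) = (1 + 81)/2 = 41.
So Σ_{n ∈ Z} |c_n|^2 = 41.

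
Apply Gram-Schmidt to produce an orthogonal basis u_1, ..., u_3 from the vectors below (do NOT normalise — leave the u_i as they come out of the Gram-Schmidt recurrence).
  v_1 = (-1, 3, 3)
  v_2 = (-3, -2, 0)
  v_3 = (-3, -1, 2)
Orthogonal basis:
  u_1 = (-1, 3, 3)
  u_2 = (-60/19, -29/19, 9/19)
  u_3 = (39/119, -117/238, 143/238)

Apply the Gram-Schmidt recurrence
  u_1 = v_1
  u_i = v_i − Σ_{j<i} ((v_i · u_j) / (u_j · u_j)) · u_j.

Step by step this gives:
  u_1 = (-1, 3, 3)
  u_2 = (-60/19, -29/19, 9/19)
  u_3 = (39/119, -117/238, 143/238)

Orthogonality check:
  u_2 · u_1 = 0 (should be 0)
  u_3 · u_1 = 0 (should be 0)
  u_3 · u_2 = 0 (should be 0)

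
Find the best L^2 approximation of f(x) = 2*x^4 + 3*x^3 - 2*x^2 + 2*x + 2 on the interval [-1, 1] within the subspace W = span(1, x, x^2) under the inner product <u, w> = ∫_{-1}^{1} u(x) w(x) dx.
g(x) = -2*x^2/7 + 19*x/5 + 64/35

The best approximation g ∈ W is the orthogonal projection of f onto W. Writing g = a_0 + a_1 x + a_2 x^2, the coefficients solve the normal equations G · a = b where
  G_{ij} = <φ_i, φ_j> and b_i = <f, φ_i>, with φ_0 = 1, φ_1 = x, φ_2 = x^2.
G =
  [2, 0, 2/3]
  [0, 2/3, 0]
  [2/3, 0, 2/5],
b = (52/15, 38/15, 116/105).
Solving gives a_0 = 64/35, a_1 = 19/5, a_2 = -2/7, so
  g(x) = -2*x^2/7 + 19*x/5 + 64/35.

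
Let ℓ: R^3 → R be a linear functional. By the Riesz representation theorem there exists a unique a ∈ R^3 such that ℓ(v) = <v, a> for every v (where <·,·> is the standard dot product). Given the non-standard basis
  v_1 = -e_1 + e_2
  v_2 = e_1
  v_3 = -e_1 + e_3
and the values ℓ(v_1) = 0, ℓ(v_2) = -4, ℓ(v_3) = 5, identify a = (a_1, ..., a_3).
a = (-4, -4, 1)

Write a = (a_1, ..., a_3) in the standard basis. For each basis vector v_i, ℓ(v_i) = <v_i, a> is a linear equation in the a_j's. Collect the n equations into a matrix system V a = ℓ, where row i of V is v_i (expressed in the standard basis). Since V is invertible (lower-triangular with 1s on the diagonal, up to permutation), solve by back-substitution:
  V =
[[-1, 1, 0],
 [1, 0, 0],
 [-1, 0, 1]]
  V a = (0, -4, 5)
Solving gives a = (-4, -4, 1).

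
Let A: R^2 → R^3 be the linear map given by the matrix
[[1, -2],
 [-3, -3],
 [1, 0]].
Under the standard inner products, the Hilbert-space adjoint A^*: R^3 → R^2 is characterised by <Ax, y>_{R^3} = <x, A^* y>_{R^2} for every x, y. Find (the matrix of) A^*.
A^* = A^T =
[[1, -3, 1],
 [-2, -3, 0]]

For real matrices with standard dot products, the defining identity <Ax, y> = <x, A^* y> gives (Ax)^T y = x^T (A^*) y, i.e. x^T A^T y = x^T (A^*) y. Since this holds for all x, y, we must have A^* = A^T. Therefore
A^* =
[[1, -3, 1],
 [-2, -3, 0]].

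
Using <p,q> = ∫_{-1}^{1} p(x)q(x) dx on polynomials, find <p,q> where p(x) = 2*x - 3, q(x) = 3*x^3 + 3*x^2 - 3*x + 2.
<p,q> = -98/5

Expand the product: p(x)·q(x) = 6*x^4 - 3*x^3 - 15*x^2 + 13*x - 6.
∫_{-1}^{1} of each monomial x^k gives [2/(k+1) if k even, 0 if k odd]. Integrating term-by-term (or equivalently evaluating the antiderivative F(x) = 6*x^5/5 - 3*x^4/4 - 5*x^3 + 13*x^2/2 - 6*x at the endpoints):
  F(1) − F(−1) = -81/20 − (311/20) = -98/5.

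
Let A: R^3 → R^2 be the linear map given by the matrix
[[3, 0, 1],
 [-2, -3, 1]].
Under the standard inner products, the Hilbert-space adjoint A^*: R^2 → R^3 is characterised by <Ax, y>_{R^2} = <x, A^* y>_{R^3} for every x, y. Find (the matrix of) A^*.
A^* = A^T =
[[3, -2],
 [0, -3],
 [1, 1]]

For real matrices with standard dot products, the defining identity <Ax, y> = <x, A^* y> gives (Ax)^T y = x^T (A^*) y, i.e. x^T A^T y = x^T (A^*) y. Since this holds for all x, y, we must have A^* = A^T. Therefore
A^* =
[[3, -2],
 [0, -3],
 [1, 1]].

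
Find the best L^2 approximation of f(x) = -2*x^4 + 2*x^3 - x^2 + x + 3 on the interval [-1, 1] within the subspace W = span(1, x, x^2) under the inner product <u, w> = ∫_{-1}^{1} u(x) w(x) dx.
g(x) = -19*x^2/7 + 11*x/5 + 111/35

The best approximation g ∈ W is the orthogonal projection of f onto W. Writing g = a_0 + a_1 x + a_2 x^2, the coefficients solve the normal equations G · a = b where
  G_{ij} = <φ_i, φ_j> and b_i = <f, φ_i>, with φ_0 = 1, φ_1 = x, φ_2 = x^2.
G =
  [2, 0, 2/3]
  [0, 2/3, 0]
  [2/3, 0, 2/5],
b = (68/15, 22/15, 36/35).
Solving gives a_0 = 111/35, a_1 = 11/5, a_2 = -19/7, so
  g(x) = -19*x^2/7 + 11*x/5 + 111/35.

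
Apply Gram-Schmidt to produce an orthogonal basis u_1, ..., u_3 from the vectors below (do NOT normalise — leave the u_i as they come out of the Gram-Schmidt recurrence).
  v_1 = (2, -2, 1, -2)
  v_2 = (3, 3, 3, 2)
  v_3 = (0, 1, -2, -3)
Orthogonal basis:
  u_1 = (2, -2, 1, -2)
  u_2 = (41/13, 37/13, 40/13, 24/13)
  u_3 = (239/402, 853/402, -256/201, -145/67)

Apply the Gram-Schmidt recurrence
  u_1 = v_1
  u_i = v_i − Σ_{j<i} ((v_i · u_j) / (u_j · u_j)) · u_j.

Step by step this gives:
  u_1 = (2, -2, 1, -2)
  u_2 = (41/13, 37/13, 40/13, 24/13)
  u_3 = (239/402, 853/402, -256/201, -145/67)

Orthogonality check:
  u_2 · u_1 = 0 (should be 0)
  u_3 · u_1 = 0 (should be 0)
  u_3 · u_2 = 0 (should be 0)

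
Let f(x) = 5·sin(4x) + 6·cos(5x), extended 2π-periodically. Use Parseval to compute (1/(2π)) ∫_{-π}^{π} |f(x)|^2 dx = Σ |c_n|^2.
Σ |c_n|^2 = 61/2

Expand |f|^2 and use orthogonality of {sin(nx), cos(mx)} on [-π, π]:
  ∫_{-π}^{π} sin(nx)^2 dx = π, ∫ cos(mx)^2 dx = π, and cross terms integrate to 0.
So ∫_{-π}^{π} f(x)^2 dx = 5^2 · π + 6^2 · π = (25 + 36)π.
Divide by 2π: (25 + 36)/2 = 61/2.
By Parseval, this equals Σ |c_n|^2.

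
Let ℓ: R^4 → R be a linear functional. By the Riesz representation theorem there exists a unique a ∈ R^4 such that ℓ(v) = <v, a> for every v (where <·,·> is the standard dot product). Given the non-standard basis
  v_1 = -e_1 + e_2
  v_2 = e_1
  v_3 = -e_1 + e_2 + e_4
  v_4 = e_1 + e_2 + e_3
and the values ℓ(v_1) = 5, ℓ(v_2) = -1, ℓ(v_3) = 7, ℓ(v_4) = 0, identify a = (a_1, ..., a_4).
a = (-1, 4, -3, 2)

Write a = (a_1, ..., a_4) in the standard basis. For each basis vector v_i, ℓ(v_i) = <v_i, a> is a linear equation in the a_j's. Collect the n equations into a matrix system V a = ℓ, where row i of V is v_i (expressed in the standard basis). Since V is invertible (lower-triangular with 1s on the diagonal, up to permutation), solve by back-substitution:
  V =
[[-1, 1, 0, 0],
 [1, 0, 0, 0],
 [-1, 1, 0, 1],
 [1, 1, 1, 0]]
  V a = (5, -1, 7, 0)
Solving gives a = (-1, 4, -3, 2).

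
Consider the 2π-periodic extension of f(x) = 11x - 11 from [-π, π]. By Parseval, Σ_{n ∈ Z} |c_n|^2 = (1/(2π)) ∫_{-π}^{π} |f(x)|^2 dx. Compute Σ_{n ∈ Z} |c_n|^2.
Σ |c_n|^2 = 121π^2/3 + 121

Expand and integrate term by term over [-π, π]:
  ∫ (11x)^2 dx = 121·(2π^3/3); ∫ 2·11·(-11)·x dx = 0 (odd integrand); ∫ (-11)^2 dx = 121·2π.
So (1/(2π)) ∫_{-π}^{π} (11x - 11)^2 dx = 121π^2/3 + 121 = 121π^2/3 + 121.
Parseval ⇒ Σ |c_n|^2 = 121π^2/3 + 121.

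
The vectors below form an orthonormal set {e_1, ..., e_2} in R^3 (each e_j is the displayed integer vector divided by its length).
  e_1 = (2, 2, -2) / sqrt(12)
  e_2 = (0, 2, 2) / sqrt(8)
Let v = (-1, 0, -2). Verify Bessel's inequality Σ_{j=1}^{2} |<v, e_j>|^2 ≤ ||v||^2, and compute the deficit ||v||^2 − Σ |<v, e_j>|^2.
Σ |<v, e_j>|^2 = 7/3; ||v||^2 = 5; deficit = 8/3

Write each e_j = u_j / sqrt(<u_j, u_j>) where u_j is the displayed integer vector. Then <v, e_j> = <v, u_j> / sqrt(<u_j, u_j>), so |<v, e_j>|^2 = <v, u_j>^2 / <u_j, u_j>.
Coefficients: <v, e_1> = 2/sqrt(12), <v, e_2> = -4/sqrt(8).
Square and sum: Σ |<v, e_j>|^2 = 7/3.
Compute ||v||^2 = v·v = 5.
Deficit = 5 − 7/3 = 8/3 ≥ 0, confirming Bessel's inequality. (The deficit equals ||v − Σ <v,e_j> e_j||^2, the squared distance from v to span{e_j}.)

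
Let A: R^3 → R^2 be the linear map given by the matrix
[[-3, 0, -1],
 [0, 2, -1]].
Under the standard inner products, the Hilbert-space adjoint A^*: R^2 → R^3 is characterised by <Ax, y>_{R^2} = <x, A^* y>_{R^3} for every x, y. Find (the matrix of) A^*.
A^* = A^T =
[[-3, 0],
 [0, 2],
 [-1, -1]]

For real matrices with standard dot products, the defining identity <Ax, y> = <x, A^* y> gives (Ax)^T y = x^T (A^*) y, i.e. x^T A^T y = x^T (A^*) y. Since this holds for all x, y, we must have A^* = A^T. Therefore
A^* =
[[-3, 0],
 [0, 2],
 [-1, -1]].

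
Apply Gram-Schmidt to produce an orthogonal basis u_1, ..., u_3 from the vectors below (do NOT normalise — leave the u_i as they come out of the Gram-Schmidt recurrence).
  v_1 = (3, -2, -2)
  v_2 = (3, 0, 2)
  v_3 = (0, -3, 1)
Orthogonal basis:
  u_1 = (3, -2, -2)
  u_2 = (36/17, 10/17, 44/17)
  u_3 = (-6/7, -18/7, 9/7)

Apply the Gram-Schmidt recurrence
  u_1 = v_1
  u_i = v_i − Σ_{j<i} ((v_i · u_j) / (u_j · u_j)) · u_j.

Step by step this gives:
  u_1 = (3, -2, -2)
  u_2 = (36/17, 10/17, 44/17)
  u_3 = (-6/7, -18/7, 9/7)

Orthogonality check:
  u_2 · u_1 = 0 (should be 0)
  u_3 · u_1 = 0 (should be 0)
  u_3 · u_2 = 0 (should be 0)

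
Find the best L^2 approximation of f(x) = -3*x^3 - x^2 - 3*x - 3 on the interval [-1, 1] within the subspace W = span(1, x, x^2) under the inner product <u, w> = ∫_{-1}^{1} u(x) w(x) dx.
g(x) = -x^2 - 24*x/5 - 3

The best approximation g ∈ W is the orthogonal projection of f onto W. Writing g = a_0 + a_1 x + a_2 x^2, the coefficients solve the normal equations G · a = b where
  G_{ij} = <φ_i, φ_j> and b_i = <f, φ_i>, with φ_0 = 1, φ_1 = x, φ_2 = x^2.
G =
  [2, 0, 2/3]
  [0, 2/3, 0]
  [2/3, 0, 2/5],
b = (-20/3, -16/5, -12/5).
Solving gives a_0 = -3, a_1 = -24/5, a_2 = -1, so
  g(x) = -x^2 - 24*x/5 - 3.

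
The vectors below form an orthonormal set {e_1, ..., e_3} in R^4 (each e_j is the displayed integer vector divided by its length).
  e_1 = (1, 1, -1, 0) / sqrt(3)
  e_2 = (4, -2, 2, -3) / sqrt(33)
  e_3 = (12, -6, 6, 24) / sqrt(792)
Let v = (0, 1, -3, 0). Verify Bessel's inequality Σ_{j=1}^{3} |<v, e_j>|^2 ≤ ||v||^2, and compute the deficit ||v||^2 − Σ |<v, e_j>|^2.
Σ |<v, e_j>|^2 = 8; ||v||^2 = 10; deficit = 2

Write each e_j = u_j / sqrt(<u_j, u_j>) where u_j is the displayed integer vector. Then <v, e_j> = <v, u_j> / sqrt(<u_j, u_j>), so |<v, e_j>|^2 = <v, u_j>^2 / <u_j, u_j>.
Coefficients: <v, e_1> = 4/sqrt(3), <v, e_2> = -8/sqrt(33), <v, e_3> = -24/sqrt(792).
Square and sum: Σ |<v, e_j>|^2 = 8.
Compute ||v||^2 = v·v = 10.
Deficit = 10 − 8 = 2 ≥ 0, confirming Bessel's inequality. (The deficit equals ||v − Σ <v,e_j> e_j||^2, the squared distance from v to span{e_j}.)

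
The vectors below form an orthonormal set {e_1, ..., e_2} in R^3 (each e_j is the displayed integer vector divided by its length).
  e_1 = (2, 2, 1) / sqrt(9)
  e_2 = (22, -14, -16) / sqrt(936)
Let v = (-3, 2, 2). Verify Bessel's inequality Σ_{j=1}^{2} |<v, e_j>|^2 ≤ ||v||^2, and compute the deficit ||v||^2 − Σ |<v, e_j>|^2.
Σ |<v, e_j>|^2 = 441/26; ||v||^2 = 17; deficit = 1/26

Write each e_j = u_j / sqrt(<u_j, u_j>) where u_j is the displayed integer vector. Then <v, e_j> = <v, u_j> / sqrt(<u_j, u_j>), so |<v, e_j>|^2 = <v, u_j>^2 / <u_j, u_j>.
Coefficients: <v, e_1> = 0/sqrt(9), <v, e_2> = -126/sqrt(936).
Square and sum: Σ |<v, e_j>|^2 = 441/26.
Compute ||v||^2 = v·v = 17.
Deficit = 17 − 441/26 = 1/26 ≥ 0, confirming Bessel's inequality. (The deficit equals ||v − Σ <v,e_j> e_j||^2, the squared distance from v to span{e_j}.)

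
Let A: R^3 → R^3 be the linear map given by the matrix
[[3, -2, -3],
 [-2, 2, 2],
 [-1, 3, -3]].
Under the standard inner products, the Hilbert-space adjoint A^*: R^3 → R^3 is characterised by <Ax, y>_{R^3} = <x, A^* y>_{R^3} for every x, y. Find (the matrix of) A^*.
A^* = A^T =
[[3, -2, -1],
 [-2, 2, 3],
 [-3, 2, -3]]

For real matrices with standard dot products, the defining identity <Ax, y> = <x, A^* y> gives (Ax)^T y = x^T (A^*) y, i.e. x^T A^T y = x^T (A^*) y. Since this holds for all x, y, we must have A^* = A^T. Therefore
A^* =
[[3, -2, -1],
 [-2, 2, 3],
 [-3, 2, -3]].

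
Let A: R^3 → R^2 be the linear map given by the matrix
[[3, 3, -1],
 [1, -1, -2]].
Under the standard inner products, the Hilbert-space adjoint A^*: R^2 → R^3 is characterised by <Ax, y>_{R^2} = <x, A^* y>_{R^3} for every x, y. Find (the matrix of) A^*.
A^* = A^T =
[[3, 1],
 [3, -1],
 [-1, -2]]

For real matrices with standard dot products, the defining identity <Ax, y> = <x, A^* y> gives (Ax)^T y = x^T (A^*) y, i.e. x^T A^T y = x^T (A^*) y. Since this holds for all x, y, we must have A^* = A^T. Therefore
A^* =
[[3, 1],
 [3, -1],
 [-1, -2]].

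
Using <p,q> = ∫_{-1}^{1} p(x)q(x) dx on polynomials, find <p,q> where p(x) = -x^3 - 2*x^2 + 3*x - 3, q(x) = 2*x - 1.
<p,q> = 158/15

Expand the product: p(x)·q(x) = -2*x^4 - 3*x^3 + 8*x^2 - 9*x + 3.
∫_{-1}^{1} of each monomial x^k gives [2/(k+1) if k even, 0 if k odd]. Integrating term-by-term (or equivalently evaluating the antiderivative F(x) = -2*x^5/5 - 3*x^4/4 + 8*x^3/3 - 9*x^2/2 + 3*x at the endpoints):
  F(1) − F(−1) = 1/60 − (-631/60) = 158/15.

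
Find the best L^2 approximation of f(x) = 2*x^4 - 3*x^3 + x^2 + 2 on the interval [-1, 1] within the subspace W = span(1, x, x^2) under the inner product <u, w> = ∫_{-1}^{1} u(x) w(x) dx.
g(x) = 19*x^2/7 - 9*x/5 + 64/35

The best approximation g ∈ W is the orthogonal projection of f onto W. Writing g = a_0 + a_1 x + a_2 x^2, the coefficients solve the normal equations G · a = b where
  G_{ij} = <φ_i, φ_j> and b_i = <f, φ_i>, with φ_0 = 1, φ_1 = x, φ_2 = x^2.
G =
  [2, 0, 2/3]
  [0, 2/3, 0]
  [2/3, 0, 2/5],
b = (82/15, -6/5, 242/105).
Solving gives a_0 = 64/35, a_1 = -9/5, a_2 = 19/7, so
  g(x) = 19*x^2/7 - 9*x/5 + 64/35.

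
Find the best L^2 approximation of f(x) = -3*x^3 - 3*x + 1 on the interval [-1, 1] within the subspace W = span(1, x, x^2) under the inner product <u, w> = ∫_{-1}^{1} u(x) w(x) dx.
g(x) = 1 - 24*x/5

The best approximation g ∈ W is the orthogonal projection of f onto W. Writing g = a_0 + a_1 x + a_2 x^2, the coefficients solve the normal equations G · a = b where
  G_{ij} = <φ_i, φ_j> and b_i = <f, φ_i>, with φ_0 = 1, φ_1 = x, φ_2 = x^2.
G =
  [2, 0, 2/3]
  [0, 2/3, 0]
  [2/3, 0, 2/5],
b = (2, -16/5, 2/3).
Solving gives a_0 = 1, a_1 = -24/5, a_2 = 0, so
  g(x) = 1 - 24*x/5.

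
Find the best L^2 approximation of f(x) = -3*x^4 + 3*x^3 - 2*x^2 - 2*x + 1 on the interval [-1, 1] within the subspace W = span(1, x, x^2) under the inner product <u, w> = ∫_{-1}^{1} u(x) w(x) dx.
g(x) = -32*x^2/7 - x/5 + 44/35

The best approximation g ∈ W is the orthogonal projection of f onto W. Writing g = a_0 + a_1 x + a_2 x^2, the coefficients solve the normal equations G · a = b where
  G_{ij} = <φ_i, φ_j> and b_i = <f, φ_i>, with φ_0 = 1, φ_1 = x, φ_2 = x^2.
G =
  [2, 0, 2/3]
  [0, 2/3, 0]
  [2/3, 0, 2/5],
b = (-8/15, -2/15, -104/105).
Solving gives a_0 = 44/35, a_1 = -1/5, a_2 = -32/7, so
  g(x) = -32*x^2/7 - x/5 + 44/35.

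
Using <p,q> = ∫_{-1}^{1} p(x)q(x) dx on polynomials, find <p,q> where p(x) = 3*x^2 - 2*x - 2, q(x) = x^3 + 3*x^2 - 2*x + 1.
<p,q> = -8/15

Expand the product: p(x)·q(x) = 3*x^5 + 7*x^4 - 14*x^3 + x^2 + 2*x - 2.
∫_{-1}^{1} of each monomial x^k gives [2/(k+1) if k even, 0 if k odd]. Integrating term-by-term (or equivalently evaluating the antiderivative F(x) = x^6/2 + 7*x^5/5 - 7*x^4/2 + x^3/3 + x^2 - 2*x at the endpoints):
  F(1) − F(−1) = -34/15 − (-26/15) = -8/15.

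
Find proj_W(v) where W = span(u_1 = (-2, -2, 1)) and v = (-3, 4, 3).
proj_W(v) = (-2/9, -2/9, 1/9)

Set up U = [u_1 | ... | u_1] ∈ R^(3×1). The projector onto W = col(U) is P = U (U^T U)^(-1) U^T.
Compute U^T U =
  [9],
and U^T v = (1).
Solve U^T U · c = U^T v for the coefficients: c = (1/9). The projection is proj_W(v) = U c.
Check: (v - proj_W(v)) · u_1 = 0  (should be 0).
Result: proj_W(v) = (-2/9, -2/9, 1/9).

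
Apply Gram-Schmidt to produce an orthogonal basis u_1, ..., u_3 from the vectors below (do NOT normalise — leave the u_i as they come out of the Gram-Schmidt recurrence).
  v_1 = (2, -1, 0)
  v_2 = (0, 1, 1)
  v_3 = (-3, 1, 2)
Orthogonal basis:
  u_1 = (2, -1, 0)
  u_2 = (2/5, 4/5, 1)
  u_3 = (-5/9, -10/9, 10/9)

Apply the Gram-Schmidt recurrence
  u_1 = v_1
  u_i = v_i − Σ_{j<i} ((v_i · u_j) / (u_j · u_j)) · u_j.

Step by step this gives:
  u_1 = (2, -1, 0)
  u_2 = (2/5, 4/5, 1)
  u_3 = (-5/9, -10/9, 10/9)

Orthogonality check:
  u_2 · u_1 = 0 (should be 0)
  u_3 · u_1 = 0 (should be 0)
  u_3 · u_2 = 0 (should be 0)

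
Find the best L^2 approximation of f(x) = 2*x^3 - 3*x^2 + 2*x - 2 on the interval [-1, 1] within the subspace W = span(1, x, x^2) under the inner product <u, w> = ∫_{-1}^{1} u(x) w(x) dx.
g(x) = -3*x^2 + 16*x/5 - 2

The best approximation g ∈ W is the orthogonal projection of f onto W. Writing g = a_0 + a_1 x + a_2 x^2, the coefficients solve the normal equations G · a = b where
  G_{ij} = <φ_i, φ_j> and b_i = <f, φ_i>, with φ_0 = 1, φ_1 = x, φ_2 = x^2.
G =
  [2, 0, 2/3]
  [0, 2/3, 0]
  [2/3, 0, 2/5],
b = (-6, 32/15, -38/15).
Solving gives a_0 = -2, a_1 = 16/5, a_2 = -3, so
  g(x) = -3*x^2 + 16*x/5 - 2.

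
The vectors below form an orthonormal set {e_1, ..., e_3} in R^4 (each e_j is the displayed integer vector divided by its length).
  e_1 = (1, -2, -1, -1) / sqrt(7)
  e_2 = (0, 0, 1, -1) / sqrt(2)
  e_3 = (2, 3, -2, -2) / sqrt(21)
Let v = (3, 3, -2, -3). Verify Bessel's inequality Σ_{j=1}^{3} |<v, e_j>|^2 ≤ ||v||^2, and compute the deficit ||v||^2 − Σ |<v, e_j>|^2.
Σ |<v, e_j>|^2 = 185/6; ||v||^2 = 31; deficit = 1/6

Write each e_j = u_j / sqrt(<u_j, u_j>) where u_j is the displayed integer vector. Then <v, e_j> = <v, u_j> / sqrt(<u_j, u_j>), so |<v, e_j>|^2 = <v, u_j>^2 / <u_j, u_j>.
Coefficients: <v, e_1> = 2/sqrt(7), <v, e_2> = 1/sqrt(2), <v, e_3> = 25/sqrt(21).
Square and sum: Σ |<v, e_j>|^2 = 185/6.
Compute ||v||^2 = v·v = 31.
Deficit = 31 − 185/6 = 1/6 ≥ 0, confirming Bessel's inequality. (The deficit equals ||v − Σ <v,e_j> e_j||^2, the squared distance from v to span{e_j}.)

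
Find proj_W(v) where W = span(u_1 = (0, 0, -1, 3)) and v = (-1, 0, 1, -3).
proj_W(v) = (0, 0, 1, -3)

Set up U = [u_1 | ... | u_1] ∈ R^(4×1). The projector onto W = col(U) is P = U (U^T U)^(-1) U^T.
Compute U^T U =
  [10],
and U^T v = (-10).
Solve U^T U · c = U^T v for the coefficients: c = (-1). The projection is proj_W(v) = U c.
Check: (v - proj_W(v)) · u_1 = 0  (should be 0).
Result: proj_W(v) = (0, 0, 1, -3).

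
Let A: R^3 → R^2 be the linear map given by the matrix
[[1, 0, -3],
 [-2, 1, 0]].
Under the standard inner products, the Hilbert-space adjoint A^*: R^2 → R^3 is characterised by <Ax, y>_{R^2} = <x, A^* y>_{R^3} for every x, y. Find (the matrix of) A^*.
A^* = A^T =
[[1, -2],
 [0, 1],
 [-3, 0]]

For real matrices with standard dot products, the defining identity <Ax, y> = <x, A^* y> gives (Ax)^T y = x^T (A^*) y, i.e. x^T A^T y = x^T (A^*) y. Since this holds for all x, y, we must have A^* = A^T. Therefore
A^* =
[[1, -2],
 [0, 1],
 [-3, 0]].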